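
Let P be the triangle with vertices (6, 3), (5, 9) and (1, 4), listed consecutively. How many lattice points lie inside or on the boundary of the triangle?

By the shoelace formula, twice the signed area is |[6·9 − 5·3] + [5·4 − 1·9] + [1·3 − 6·4]| = 29, so the area is 29/2.
The number of boundary lattice points is Σ gcd(|Δx|,|Δy|) = gcd(1,6) + gcd(4,5) + gcd(5,1) = 1+1+1 = 3.
Pick's theorem gives I = A − B/2 + 1 = 29/2 − 3/2 + 1 = 14, so the closed region contains I + B = 14 + 3 = 17 lattice points.

17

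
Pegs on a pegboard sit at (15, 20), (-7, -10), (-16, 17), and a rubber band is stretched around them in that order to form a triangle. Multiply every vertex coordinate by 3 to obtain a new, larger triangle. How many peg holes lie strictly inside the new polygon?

3871

Using the shoelace formula, 2A = |(15·(-10) − (-7)·20) + ((-7)·17 − (-16)·(-10)) + ((-16)·20 − 15·17)| = 864, so the area is 432.
Summing gcd(|Δx|,|Δy|) over the edges gives the boundary count: gcd(22,30) + gcd(9,27) + gcd(31,3) = 2+9+1 = 12.
Scaling by 3 multiplies the area by 3² = 9 (so the new area is 3888) and multiplies the boundary lattice-point count by 3, giving 36.
By Pick's theorem, the interior count of the dilated polygon is 3888 − 36/2 + 1 = 3871.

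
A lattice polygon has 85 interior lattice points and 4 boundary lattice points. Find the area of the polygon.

Pick's theorem states A = I + B/2 − 1, so A = 85 + 4/2 − 1 = 86.

86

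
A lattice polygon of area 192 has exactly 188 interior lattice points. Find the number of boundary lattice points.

Pick's theorem gives A = I + B/2 − 1, so B = 2(A − I + 1) = 2(192 − 188 + 1) = 10.

10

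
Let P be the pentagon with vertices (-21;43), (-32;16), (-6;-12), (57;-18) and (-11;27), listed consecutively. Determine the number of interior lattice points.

By the shoelace formula, twice the signed area is |((-21)·16 − (-32)·43) + ((-32)·(-12) − (-6)·16) + ((-6)·(-18) − 57·(-12)) + (57·27 − (-11)·(-18)) + ((-11)·43 − (-21)·27)| = 3747, so the area is 1873.5.
The number of boundary lattice points is Σ gcd(|Δx|,|Δy|) = gcd(11,27) + gcd(26,28) + gcd(63,6) + gcd(68,45) + gcd(10,16) = 1+2+3+1+2 = 9.
By Pick's theorem A = I + B/2 − 1, so I = 1873.5 − 9/2 + 1 = 1870.

1870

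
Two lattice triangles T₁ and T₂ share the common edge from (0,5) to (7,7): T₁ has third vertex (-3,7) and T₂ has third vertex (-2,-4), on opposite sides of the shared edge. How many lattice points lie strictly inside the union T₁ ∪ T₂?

The union is the simple quadrilateral with vertices (0,5), (-3,7), (7,7), (-2,-4) in order.
The shoelace formula gives twice the area as |(0·7 − (-3)·5) + ((-3)·7 − 7·7) + (7·(-4) − (-2)·7) + ((-2)·5 − 0·(-4))| = 79, so the area is 79/2.
Summing gcd(|Δx|,|Δy|) over the edges gives the boundary count: gcd(3,2) + gcd(10,0) + gcd(9,11) + gcd(2,9) = 1+10+1+1 = 13.
By Pick's theorem I = A − B/2 + 1 = 79/2 − 13/2 + 1 = 34.

34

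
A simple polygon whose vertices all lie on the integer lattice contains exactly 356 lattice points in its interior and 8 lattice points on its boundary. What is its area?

By Pick's theorem, A = I + B/2 − 1 = 356 + 8/2 − 1 = 359.

359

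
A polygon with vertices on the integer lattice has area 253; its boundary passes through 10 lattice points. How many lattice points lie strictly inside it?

249

From Pick's theorem, I = A − B/2 + 1 = 253 − 10/2 + 1 = 249.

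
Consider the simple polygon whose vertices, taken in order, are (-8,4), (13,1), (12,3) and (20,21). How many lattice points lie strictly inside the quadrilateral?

The shoelace formula gives twice the area as |((-8)·1 − 13·4) + (13·3 − 12·1) + (12·21 − 20·3) + (20·4 − (-8)·21)| = 407, so the area is 407/2.
Along each edge there are gcd(|Δx|,|Δy|)+1 lattice points, so counting each shared vertex once the boundary has gcd(21,3) + gcd(1,2) + gcd(8,18) + gcd(28,17) = 3+1+2+1 = 7.
By Pick's theorem A = I + B/2 − 1, so I = 407/2 − 7/2 + 1 = 201.

201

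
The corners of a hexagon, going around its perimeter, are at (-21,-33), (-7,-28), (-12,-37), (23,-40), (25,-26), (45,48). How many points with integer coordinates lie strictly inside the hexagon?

By the shoelace formula, twice the signed area is |((-21)·(-28) − (-7)·(-33)) + ((-7)·(-37) − (-12)·(-28)) + ((-12)·(-40) − 23·(-37)) + (23·(-26) − 25·(-40)) + (25·48 − 45·(-26)) + (45·(-33) − (-21)·48)| = 3906, so the area is 1953.
Along each edge there are gcd(|Δx|,|Δy|)+1 lattice points, so counting each shared vertex once the boundary has gcd(14,5) + gcd(5,9) + gcd(35,3) + gcd(2,14) + gcd(20,74) + gcd(66,81) = 1+1+1+2+2+3 = 10.
Pick's theorem gives I = A − B/2 + 1 = 1953 − 10/2 + 1 = 1949.

1949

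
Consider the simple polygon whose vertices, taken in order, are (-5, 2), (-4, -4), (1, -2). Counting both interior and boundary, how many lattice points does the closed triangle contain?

19

Using the shoelace formula, 2A = |[(-5)·(-4) − (-4)·2] + [(-4)·(-2) − 1·(-4)] + [1·2 − (-5)·(-2)]| = 32, so the area is 16.
Summing gcd(|Δx|,|Δy|) over the edges gives the boundary count: gcd(1,6) + gcd(5,2) + gcd(6,4) = 1+1+2 = 4.
Pick's theorem gives I = A − B/2 + 1 = 16 − 4/2 + 1 = 15, so the closed region contains I + B = 15 + 4 = 19 lattice points.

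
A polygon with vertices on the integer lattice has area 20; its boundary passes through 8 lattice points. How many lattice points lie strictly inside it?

17

Pick's theorem A = I + B/2 − 1 rearranges to I = A − B/2 + 1 = 20 − 8/2 + 1 = 17.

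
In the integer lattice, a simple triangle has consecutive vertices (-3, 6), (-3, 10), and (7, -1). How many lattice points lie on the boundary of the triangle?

6

Along each edge there are gcd(|Δx|,|Δy|)+1 lattice points, so counting each shared vertex once the boundary has gcd(0,4) + gcd(10,11) + gcd(10,7) = 4+1+1 = 6.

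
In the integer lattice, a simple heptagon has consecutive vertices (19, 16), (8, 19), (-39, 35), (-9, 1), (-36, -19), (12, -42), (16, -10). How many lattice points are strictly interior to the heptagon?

The shoelace formula gives twice the area as |[19·19 − 8·16] + [8·35 − (-39)·19] + [(-39)·1 − (-9)·35] + [(-9)·(-19) − (-36)·1] + [(-36)·(-42) − 12·(-19)] + [12·(-10) − 16·(-42)] + [16·16 − 19·(-10)]| = 4475, so the area is 4475/2.
Summing gcd(|Δx|,|Δy|) over the edges gives the boundary count: gcd(11,3) + gcd(47,16) + gcd(30,34) + gcd(27,20) + gcd(48,23) + gcd(4,32) + gcd(3,26) = 1+1+2+1+1+4+1 = 11.
By Pick's theorem A = I + B/2 − 1, so I = 4475/2 − 11/2 + 1 = 2233.

2233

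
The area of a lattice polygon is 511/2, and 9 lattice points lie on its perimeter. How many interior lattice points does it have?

252

From Pick's theorem, I = A − B/2 + 1 = 511/2 − 9/2 + 1 = 252.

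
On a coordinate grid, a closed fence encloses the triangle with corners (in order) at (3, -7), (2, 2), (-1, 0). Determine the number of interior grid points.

By the shoelace formula, twice the signed area is |(3·2 − 2·(-7)) + (2·0 − (-1)·2) + ((-1)·(-7) − 3·0)| = 29, so the area is 14.5.
The number of boundary lattice points is Σ gcd(|Δx|,|Δy|) = gcd(1,9) + gcd(3,2) + gcd(4,7) = 1+1+1 = 3.
Pick's theorem gives I = A − B/2 + 1 = 14.5 − 3/2 + 1 = 14.

14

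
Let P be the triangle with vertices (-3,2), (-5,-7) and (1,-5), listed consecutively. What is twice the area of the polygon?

50

By the shoelace formula, twice the signed area is |[(-3)·(-7) − (-5)·2] + [(-5)·(-5) − 1·(-7)] + [1·2 − (-3)·(-5)]| = 50, so the area is 25.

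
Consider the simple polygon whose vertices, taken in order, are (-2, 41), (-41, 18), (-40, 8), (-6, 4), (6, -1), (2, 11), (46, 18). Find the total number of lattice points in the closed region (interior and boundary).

The shoelace formula gives twice the area as |((-2)·18 − (-41)·41) + ((-41)·8 − (-40)·18) + ((-40)·4 − (-6)·8) + ((-6)·(-1) − 6·4) + (6·11 − 2·(-1)) + (2·18 − 46·11) + (46·41 − (-2)·18)| = 3427, so the area is 1713.5.
Summing gcd(|Δx|,|Δy|) over the edges gives the boundary count: gcd(39,23) + gcd(1,10) + gcd(34,4) + gcd(12,5) + gcd(4,12) + gcd(44,7) + gcd(48,23) = 1+1+2+1+4+1+1 = 11.
Pick's theorem gives I = A − B/2 + 1 = 1713.5 − 11/2 + 1 = 1709, so the closed region contains I + B = 1709 + 11 = 1720 lattice points.

1720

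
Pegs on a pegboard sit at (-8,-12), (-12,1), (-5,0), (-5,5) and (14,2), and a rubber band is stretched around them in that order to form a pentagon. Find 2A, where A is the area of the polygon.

The shoelace formula gives twice the area as |[(-8)·1 − (-12)·(-12)] + [(-12)·0 − (-5)·1] + [(-5)·5 − (-5)·0] + [(-5)·2 − 14·5] + [14·(-12) − (-8)·2]| = 404, so the area is 202.

404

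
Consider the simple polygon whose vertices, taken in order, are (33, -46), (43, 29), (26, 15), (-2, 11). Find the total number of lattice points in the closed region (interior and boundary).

The shoelace formula gives twice the area as |[33·29 − 43·(-46)] + [43·15 − 26·29] + [26·11 − (-2)·15] + [(-2)·(-46) − 33·11]| = 2871, so the area is 2871/2.
Along each edge there are gcd(|Δx|,|Δy|)+1 lattice points, so counting each shared vertex once the boundary has gcd(10,75) + gcd(17,14) + gcd(28,4) + gcd(35,57) = 5+1+4+1 = 11.
Pick's theorem gives I = A − B/2 + 1 = 2871/2 − 11/2 + 1 = 1431, so the closed region contains I + B = 1431 + 11 = 1442 lattice points.

1442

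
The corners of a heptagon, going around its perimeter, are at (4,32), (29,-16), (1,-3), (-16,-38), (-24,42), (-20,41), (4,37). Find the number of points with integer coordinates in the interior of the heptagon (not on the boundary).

1891

The shoelace formula gives twice the area as |[4·(-16) − 29·32] + [29·(-3) − 1·(-16)] + [1·(-38) − (-16)·(-3)] + [(-16)·42 − (-24)·(-38)] + [(-24)·41 − (-20)·42] + [(-20)·37 − 4·41] + [4·32 − 4·37]| = 3801, so the area is 3801/2.
Summing gcd(|Δx|,|Δy|) over the edges gives the boundary count: gcd(25,48) + gcd(28,13) + gcd(17,35) + gcd(8,80) + gcd(4,1) + gcd(24,4) + gcd(0,5) = 1+1+1+8+1+4+5 = 21.
Pick's theorem gives I = A − B/2 + 1 = 3801/2 − 21/2 + 1 = 1891.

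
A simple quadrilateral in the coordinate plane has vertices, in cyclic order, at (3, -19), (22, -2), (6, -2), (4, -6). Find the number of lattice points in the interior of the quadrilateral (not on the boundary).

138

By the shoelace formula, twice the signed area is |(3·(-2) − 22·(-19)) + (22·(-2) − 6·(-2)) + (6·(-6) − 4·(-2)) + (4·(-19) − 3·(-6))| = 294, so the area is 147.
The number of boundary lattice points is Σ gcd(|Δx|,|Δy|) = gcd(19,17) + gcd(16,0) + gcd(2,4) + gcd(1,13) = 1+16+2+1 = 20.
By Pick's theorem A = I + B/2 − 1, so I = 147 − 20/2 + 1 = 138.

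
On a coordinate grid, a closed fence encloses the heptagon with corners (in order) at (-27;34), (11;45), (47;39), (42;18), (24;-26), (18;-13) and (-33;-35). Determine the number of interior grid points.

4274

Using the shoelace formula, 2A = |((-27)·45 − 11·34) + (11·39 − 47·45) + (47·18 − 42·39) + (42·(-26) − 24·18) + (24·(-13) − 18·(-26)) + (18·(-35) − (-33)·(-13)) + ((-33)·34 − (-27)·(-35))| = 8561, so the area is 4280.5.
The number of boundary lattice points is Σ gcd(|Δx|,|Δy|) = gcd(38,11) + gcd(36,6) + gcd(5,21) + gcd(18,44) + gcd(6,13) + gcd(51,22) + gcd(6,69) = 1+6+1+2+1+1+3 = 15.
By Pick's theorem A = I + B/2 − 1, so I = 4280.5 − 15/2 + 1 = 4274.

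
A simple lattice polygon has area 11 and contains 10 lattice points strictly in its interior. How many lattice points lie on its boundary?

4

Pick's theorem gives A = I + B/2 − 1, so B = 2(A − I + 1) = 2(11 − 10 + 1) = 4.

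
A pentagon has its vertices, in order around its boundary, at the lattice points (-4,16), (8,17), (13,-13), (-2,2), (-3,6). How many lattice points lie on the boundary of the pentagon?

23

Summing gcd(|Δx|,|Δy|) over the edges gives the boundary count: gcd(12,1) + gcd(5,30) + gcd(15,15) + gcd(1,4) + gcd(1,10) = 1+5+15+1+1 = 23.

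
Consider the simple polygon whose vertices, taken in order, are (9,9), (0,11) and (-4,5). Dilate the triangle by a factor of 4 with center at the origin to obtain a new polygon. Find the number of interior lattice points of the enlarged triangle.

Using the shoelace formula, 2A = |[9·11 − 0·9] + [0·5 − (-4)·11] + [(-4)·9 − 9·5]| = 62, so the area is 31.
Summing gcd(|Δx|,|Δy|) over the edges gives the boundary count: gcd(9,2) + gcd(4,6) + gcd(13,4) = 1+2+1 = 4.
Scaling by 4 multiplies the area by 4² = 16 (so the new area is 496) and multiplies the boundary lattice-point count by 4, giving 16.
By Pick's theorem, the interior count of the dilated polygon is 496 − 16/2 + 1 = 489.

489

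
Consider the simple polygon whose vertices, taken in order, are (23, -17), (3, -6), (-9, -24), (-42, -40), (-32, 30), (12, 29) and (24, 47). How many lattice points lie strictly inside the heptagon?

By the shoelace formula, twice the signed area is |(23·(-6) − 3·(-17)) + (3·(-24) − (-9)·(-6)) + ((-9)·(-40) − (-42)·(-24)) + ((-42)·30 − (-32)·(-40)) + ((-32)·29 − 12·30) + (12·47 − 24·29) + (24·(-17) − 23·47)| = 6310, so the area is 3155.
Along each edge there are gcd(|Δx|,|Δy|)+1 lattice points, so counting each shared vertex once the boundary has gcd(20,11) + gcd(12,18) + gcd(33,16) + gcd(10,70) + gcd(44,1) + gcd(12,18) + gcd(1,64) = 1+6+1+10+1+6+1 = 26.
Pick's theorem gives I = A − B/2 + 1 = 3155 − 26/2 + 1 = 3143.

3143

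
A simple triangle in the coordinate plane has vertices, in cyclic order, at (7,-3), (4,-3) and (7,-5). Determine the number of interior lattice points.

The shoelace formula gives twice the area as |[7·(-3) − 4·(-3)] + [4·(-5) − 7·(-3)] + [7·(-3) − 7·(-5)]| = 6, so the area is 3.
Along each edge there are gcd(|Δx|,|Δy|)+1 lattice points, so counting each shared vertex once the boundary has gcd(3,0) + gcd(3,2) + gcd(0,2) = 3+1+2 = 6.
Pick's theorem gives I = A − B/2 + 1 = 3 − 6/2 + 1 = 1.

1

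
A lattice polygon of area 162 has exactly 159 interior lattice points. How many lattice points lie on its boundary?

8

Pick's theorem gives A = I + B/2 − 1, so B = 2(A − I + 1) = 2(162 − 159 + 1) = 8.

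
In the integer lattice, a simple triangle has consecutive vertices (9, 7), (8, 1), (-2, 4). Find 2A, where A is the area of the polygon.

By the shoelace formula, twice the signed area is |[9·1 − 8·7] + [8·4 − (-2)·1] + [(-2)·7 − 9·4]| = 63, so the area is 63/2.

63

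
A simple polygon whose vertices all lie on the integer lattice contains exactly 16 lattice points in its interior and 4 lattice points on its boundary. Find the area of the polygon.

Pick's theorem states A = I + B/2 − 1, so A = 16 + 4/2 − 1 = 17.

17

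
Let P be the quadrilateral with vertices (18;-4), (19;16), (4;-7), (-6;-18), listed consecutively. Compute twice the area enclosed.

By the shoelace formula, twice the signed area is |[18·16 − 19·(-4)] + [19·(-7) − 4·16] + [4·(-18) − (-6)·(-7)] + [(-6)·(-4) − 18·(-18)]| = 401, so the area is 401/2.

401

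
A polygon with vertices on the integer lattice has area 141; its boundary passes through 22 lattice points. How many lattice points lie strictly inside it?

Pick's theorem A = I + B/2 − 1 rearranges to I = A − B/2 + 1 = 141 − 22/2 + 1 = 131.

131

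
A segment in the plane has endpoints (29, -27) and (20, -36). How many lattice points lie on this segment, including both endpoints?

The number of lattice points on a segment between lattice points is gcd(|Δx|,|Δy|) + 1 = gcd(9,9) + 1 = 9 + 1 = 10.

10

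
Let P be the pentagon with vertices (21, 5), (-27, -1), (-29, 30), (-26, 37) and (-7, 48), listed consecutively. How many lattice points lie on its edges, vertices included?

10

Summing gcd(|Δx|,|Δy|) over the edges gives the boundary count: gcd(48,6) + gcd(2,31) + gcd(3,7) + gcd(19,11) + gcd(28,43) = 6+1+1+1+1 = 10.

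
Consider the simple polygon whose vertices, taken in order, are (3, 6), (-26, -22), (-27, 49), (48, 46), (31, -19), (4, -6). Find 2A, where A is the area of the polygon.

7778

Using the shoelace formula, 2A = |(3·(-22) − (-26)·6) + ((-26)·49 − (-27)·(-22)) + ((-27)·46 − 48·49) + (48·(-19) − 31·46) + (31·(-6) − 4·(-19)) + (4·6 − 3·(-6))| = 7778, so the area is 3889.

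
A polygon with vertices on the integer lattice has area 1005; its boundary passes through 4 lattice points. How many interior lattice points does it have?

From Pick's theorem, I = A − B/2 + 1 = 1005 − 4/2 + 1 = 1004.

1004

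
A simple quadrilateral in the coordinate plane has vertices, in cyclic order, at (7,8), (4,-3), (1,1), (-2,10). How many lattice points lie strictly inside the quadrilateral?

Using the shoelace formula, 2A = |[7·(-3) − 4·8] + [4·1 − 1·(-3)] + [1·10 − (-2)·1] + [(-2)·8 − 7·10]| = 120, so the area is 60.
The number of boundary lattice points is Σ gcd(|Δx|,|Δy|) = gcd(3,11) + gcd(3,4) + gcd(3,9) + gcd(9,2) = 1+1+3+1 = 6.
Pick's theorem gives I = A − B/2 + 1 = 60 − 6/2 + 1 = 58.

58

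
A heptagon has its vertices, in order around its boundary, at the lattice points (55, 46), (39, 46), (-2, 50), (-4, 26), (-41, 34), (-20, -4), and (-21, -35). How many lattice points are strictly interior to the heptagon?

The shoelace formula gives twice the area as |[55·46 − 39·46] + [39·50 − (-2)·46] + [(-2)·26 − (-4)·50] + [(-4)·34 − (-41)·26] + [(-41)·(-4) − (-20)·34] + [(-20)·(-35) − (-21)·(-4)] + [(-21)·46 − 55·(-35)]| = 6275, so the area is 3137.5.
Along each edge there are gcd(|Δx|,|Δy|)+1 lattice points, so counting each shared vertex once the boundary has gcd(16,0) + gcd(41,4) + gcd(2,24) + gcd(37,8) + gcd(21,38) + gcd(1,31) + gcd(76,81) = 16+1+2+1+1+1+1 = 23.
By Pick's theorem A = I + B/2 − 1, so I = 3137.5 − 23/2 + 1 = 3127.

3127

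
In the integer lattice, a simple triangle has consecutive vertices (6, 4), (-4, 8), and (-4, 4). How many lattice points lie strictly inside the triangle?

The shoelace formula gives twice the area as |(6·8 − (-4)·4) + ((-4)·4 − (-4)·8) + ((-4)·4 − 6·4)| = 40, so the area is 20.
The number of boundary lattice points is Σ gcd(|Δx|,|Δy|) = gcd(10,4) + gcd(0,4) + gcd(10,0) = 2+4+10 = 16.
By Pick's theorem A = I + B/2 − 1, so I = 20 − 16/2 + 1 = 13.

13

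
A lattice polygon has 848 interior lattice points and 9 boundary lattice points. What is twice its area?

1703

Pick's theorem states A = I + B/2 − 1, so A = 848 + 9/2 − 1 = 1703/2.
Hence 2A = 1703.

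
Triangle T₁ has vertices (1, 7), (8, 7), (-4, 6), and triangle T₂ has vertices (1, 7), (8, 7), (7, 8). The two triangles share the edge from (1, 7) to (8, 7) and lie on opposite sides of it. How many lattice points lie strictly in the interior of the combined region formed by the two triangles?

The union is the simple quadrilateral with vertices (1, 7), (-4, 6), (8, 7), (7, 8) in order.
By the shoelace formula, twice the signed area is |(1·6 − (-4)·7) + ((-4)·7 − 8·6) + (8·8 − 7·7) + (7·7 − 1·8)| = 14, so the area is 7.
Summing gcd(|Δx|,|Δy|) over the edges gives the boundary count: gcd(5,1) + gcd(12,1) + gcd(1,1) + gcd(6,1) = 1+1+1+1 = 4.
By Pick's theorem I = A − B/2 + 1 = 7 − 4/2 + 1 = 6.

6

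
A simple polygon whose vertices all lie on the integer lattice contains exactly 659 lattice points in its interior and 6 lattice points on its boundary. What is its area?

661

Pick's theorem states A = I + B/2 − 1, so A = 659 + 6/2 − 1 = 661.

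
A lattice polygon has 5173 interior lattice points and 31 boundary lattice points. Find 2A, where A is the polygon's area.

By Pick's theorem, A = I + B/2 − 1 = 5173 + 31/2 − 1 = 10375/2.
Hence 2A = 10375.

10375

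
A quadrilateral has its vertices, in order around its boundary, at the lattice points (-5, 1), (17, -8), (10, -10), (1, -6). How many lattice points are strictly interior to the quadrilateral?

72

By the shoelace formula, twice the signed area is |((-5)·(-8) − 17·1) + (17·(-10) − 10·(-8)) + (10·(-6) − 1·(-10)) + (1·1 − (-5)·(-6))| = 146, so the area is 73.
Summing gcd(|Δx|,|Δy|) over the edges gives the boundary count: gcd(22,9) + gcd(7,2) + gcd(9,4) + gcd(6,7) = 1+1+1+1 = 4.
Pick's theorem gives I = A − B/2 + 1 = 73 − 4/2 + 1 = 72.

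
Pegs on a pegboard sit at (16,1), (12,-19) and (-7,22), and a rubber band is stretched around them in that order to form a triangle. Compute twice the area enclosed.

The shoelace formula gives twice the area as |[16·(-19) − 12·1] + [12·22 − (-7)·(-19)] + [(-7)·1 − 16·22]| = 544, so the area is 272.

544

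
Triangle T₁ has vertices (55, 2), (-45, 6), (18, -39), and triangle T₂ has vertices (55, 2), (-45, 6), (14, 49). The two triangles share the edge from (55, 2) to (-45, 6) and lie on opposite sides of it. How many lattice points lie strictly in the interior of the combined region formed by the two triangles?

The union is the simple quadrilateral with vertices (55, 2), (18, -39), (-45, 6), (14, 49) in order.
Using the shoelace formula, 2A = |[55·(-39) − 18·2] + [18·6 − (-45)·(-39)] + [(-45)·49 − 14·6] + [14·2 − 55·49]| = 8784, so the area is 4392.
Along each edge there are gcd(|Δx|,|Δy|)+1 lattice points, so counting each shared vertex once the boundary has gcd(37,41) + gcd(63,45) + gcd(59,43) + gcd(41,47) = 1+9+1+1 = 12.
By Pick's theorem I = A − B/2 + 1 = 4392 − 12/2 + 1 = 4387.

4387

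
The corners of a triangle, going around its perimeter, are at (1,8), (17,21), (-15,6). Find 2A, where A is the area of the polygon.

The shoelace formula gives twice the area as |(1·21 − 17·8) + (17·6 − (-15)·21) + ((-15)·8 − 1·6)| = 176, so the area is 88.

176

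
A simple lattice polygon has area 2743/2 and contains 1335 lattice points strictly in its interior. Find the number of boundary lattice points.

75

Pick's theorem gives A = I + B/2 − 1, so B = 2(A − I + 1) = 2(2743/2 − 1335 + 1) = 75.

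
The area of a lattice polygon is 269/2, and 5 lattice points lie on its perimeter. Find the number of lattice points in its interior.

133

From Pick's theorem, I = A − B/2 + 1 = 269/2 − 5/2 + 1 = 133.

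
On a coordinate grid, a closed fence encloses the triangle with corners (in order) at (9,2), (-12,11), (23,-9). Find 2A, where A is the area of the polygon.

Using the shoelace formula, 2A = |(9·11 − (-12)·2) + ((-12)·(-9) − 23·11) + (23·2 − 9·(-9))| = 105, so the area is 52.5.

105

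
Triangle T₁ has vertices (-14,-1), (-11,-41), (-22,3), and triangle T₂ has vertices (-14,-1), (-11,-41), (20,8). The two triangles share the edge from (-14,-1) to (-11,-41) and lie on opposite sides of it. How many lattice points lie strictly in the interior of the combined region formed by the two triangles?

840

The union is the simple quadrilateral with vertices (-14,-1), (-22,3), (-11,-41), (20,8) in order.
The shoelace formula gives twice the area as |[(-14)·3 − (-22)·(-1)] + [(-22)·(-41) − (-11)·3] + [(-11)·8 − 20·(-41)] + [20·(-1) − (-14)·8]| = 1695, so the area is 1695/2.
Along each edge there are gcd(|Δx|,|Δy|)+1 lattice points, so counting each shared vertex once the boundary has gcd(8,4) + gcd(11,44) + gcd(31,49) + gcd(34,9) = 4+11+1+1 = 17.
By Pick's theorem I = A − B/2 + 1 = 1695/2 − 17/2 + 1 = 840.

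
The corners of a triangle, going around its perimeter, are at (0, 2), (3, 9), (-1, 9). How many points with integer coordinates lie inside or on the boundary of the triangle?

18

Using the shoelace formula, 2A = |(0·9 − 3·2) + (3·9 − (-1)·9) + ((-1)·2 − 0·9)| = 28, so the area is 14.
Summing gcd(|Δx|,|Δy|) over the edges gives the boundary count: gcd(3,7) + gcd(4,0) + gcd(1,7) = 1+4+1 = 6.
Pick's theorem gives I = A − B/2 + 1 = 14 − 6/2 + 1 = 12, so the closed region contains I + B = 12 + 6 = 18 lattice points.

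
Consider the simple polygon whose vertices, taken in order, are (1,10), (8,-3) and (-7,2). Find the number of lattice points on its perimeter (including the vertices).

Along each edge there are gcd(|Δx|,|Δy|)+1 lattice points, so counting each shared vertex once the boundary has gcd(7,13) + gcd(15,5) + gcd(8,8) = 1+5+8 = 14.

14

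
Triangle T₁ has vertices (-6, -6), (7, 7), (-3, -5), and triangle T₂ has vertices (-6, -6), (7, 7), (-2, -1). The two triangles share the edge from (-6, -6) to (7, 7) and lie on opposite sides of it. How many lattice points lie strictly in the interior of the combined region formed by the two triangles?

The union is the simple quadrilateral with vertices (-6, -6), (-3, -5), (7, 7), (-2, -1) in order.
Using the shoelace formula, 2A = |((-6)·(-5) − (-3)·(-6)) + ((-3)·7 − 7·(-5)) + (7·(-1) − (-2)·7) + ((-2)·(-6) − (-6)·(-1))| = 39, so the area is 39/2.
Along each edge there are gcd(|Δx|,|Δy|)+1 lattice points, so counting each shared vertex once the boundary has gcd(3,1) + gcd(10,12) + gcd(9,8) + gcd(4,5) = 1+2+1+1 = 5.
By Pick's theorem I = A − B/2 + 1 = 39/2 − 5/2 + 1 = 18.

18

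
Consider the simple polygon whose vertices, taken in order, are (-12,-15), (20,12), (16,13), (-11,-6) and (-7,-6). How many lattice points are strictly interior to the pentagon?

161

By the shoelace formula, twice the signed area is |[(-12)·12 − 20·(-15)] + [20·13 − 16·12] + [16·(-6) − (-11)·13] + [(-11)·(-6) − (-7)·(-6)] + [(-7)·(-15) − (-12)·(-6)]| = 328, so the area is 164.
Summing gcd(|Δx|,|Δy|) over the edges gives the boundary count: gcd(32,27) + gcd(4,1) + gcd(27,19) + gcd(4,0) + gcd(5,9) = 1+1+1+4+1 = 8.
Pick's theorem gives I = A − B/2 + 1 = 164 − 8/2 + 1 = 161.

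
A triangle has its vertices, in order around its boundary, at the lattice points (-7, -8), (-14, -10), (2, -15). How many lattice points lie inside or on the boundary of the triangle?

The shoelace formula gives twice the area as |((-7)·(-10) − (-14)·(-8)) + ((-14)·(-15) − 2·(-10)) + (2·(-8) − (-7)·(-15))| = 67, so the area is 67/2.
Along each edge there are gcd(|Δx|,|Δy|)+1 lattice points, so counting each shared vertex once the boundary has gcd(7,2) + gcd(16,5) + gcd(9,7) = 1+1+1 = 3.
Pick's theorem gives I = A − B/2 + 1 = 67/2 − 3/2 + 1 = 33, so the closed region contains I + B = 33 + 3 = 36 lattice points.

36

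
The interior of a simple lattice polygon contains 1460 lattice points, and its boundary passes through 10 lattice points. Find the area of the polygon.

1464

Pick's theorem states A = I + B/2 − 1, so A = 1460 + 10/2 − 1 = 1464.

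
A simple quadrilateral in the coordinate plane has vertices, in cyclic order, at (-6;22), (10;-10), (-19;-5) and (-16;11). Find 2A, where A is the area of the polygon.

975

The shoelace formula gives twice the area as |((-6)·(-10) − 10·22) + (10·(-5) − (-19)·(-10)) + ((-19)·11 − (-16)·(-5)) + ((-16)·22 − (-6)·11)| = 975, so the area is 975/2.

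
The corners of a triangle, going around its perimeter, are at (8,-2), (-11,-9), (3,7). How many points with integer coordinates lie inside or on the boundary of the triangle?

Using the shoelace formula, 2A = |[8·(-9) − (-11)·(-2)] + [(-11)·7 − 3·(-9)] + [3·(-2) − 8·7]| = 206, so the area is 103.
Summing gcd(|Δx|,|Δy|) over the edges gives the boundary count: gcd(19,7) + gcd(14,16) + gcd(5,9) = 1+2+1 = 4.
Pick's theorem gives I = A − B/2 + 1 = 103 − 4/2 + 1 = 102, so the closed region contains I + B = 102 + 4 = 106 lattice points.

106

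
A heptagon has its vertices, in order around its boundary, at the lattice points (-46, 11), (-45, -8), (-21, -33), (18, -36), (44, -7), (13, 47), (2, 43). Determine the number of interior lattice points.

The shoelace formula gives twice the area as |[(-46)·(-8) − (-45)·11] + [(-45)·(-33) − (-21)·(-8)] + [(-21)·(-36) − 18·(-33)] + [18·(-7) − 44·(-36)] + [44·47 − 13·(-7)] + [13·43 − 2·47] + [2·11 − (-46)·43]| = 9612, so the area is 4806.
Along each edge there are gcd(|Δx|,|Δy|)+1 lattice points, so counting each shared vertex once the boundary has gcd(1,19) + gcd(24,25) + gcd(39,3) + gcd(26,29) + gcd(31,54) + gcd(11,4) + gcd(48,32) = 1+1+3+1+1+1+16 = 24.
By Pick's theorem A = I + B/2 − 1, so I = 4806 − 24/2 + 1 = 4795.

4795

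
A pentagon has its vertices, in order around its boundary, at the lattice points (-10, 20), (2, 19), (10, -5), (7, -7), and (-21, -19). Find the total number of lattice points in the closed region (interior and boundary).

686

By the shoelace formula, twice the signed area is |[(-10)·19 − 2·20] + [2·(-5) − 10·19] + [10·(-7) − 7·(-5)] + [7·(-19) − (-21)·(-7)] + [(-21)·20 − (-10)·(-19)]| = 1355, so the area is 677.5.
The number of boundary lattice points is Σ gcd(|Δx|,|Δy|) = gcd(12,1) + gcd(8,24) + gcd(3,2) + gcd(28,12) + gcd(11,39) = 1+8+1+4+1 = 15.
Pick's theorem gives I = A − B/2 + 1 = 677.5 − 15/2 + 1 = 671, so the closed region contains I + B = 671 + 15 = 686 lattice points.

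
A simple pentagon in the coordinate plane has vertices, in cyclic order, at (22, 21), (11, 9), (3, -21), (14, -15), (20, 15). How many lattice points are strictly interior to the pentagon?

274

Using the shoelace formula, 2A = |(22·9 − 11·21) + (11·(-21) − 3·9) + (3·(-15) − 14·(-21)) + (14·15 − 20·(-15)) + (20·21 − 22·15)| = 558, so the area is 279.
The number of boundary lattice points is Σ gcd(|Δx|,|Δy|) = gcd(11,12) + gcd(8,30) + gcd(11,6) + gcd(6,30) + gcd(2,6) = 1+2+1+6+2 = 12.
Pick's theorem gives I = A − B/2 + 1 = 279 − 12/2 + 1 = 274.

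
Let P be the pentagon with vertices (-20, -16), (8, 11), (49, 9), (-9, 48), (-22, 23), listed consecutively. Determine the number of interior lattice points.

The shoelace formula gives twice the area as |[(-20)·11 − 8·(-16)] + [8·9 − 49·11] + [49·48 − (-9)·9] + [(-9)·23 − (-22)·48] + [(-22)·(-16) − (-20)·23]| = 3535, so the area is 3535/2.
Along each edge there are gcd(|Δx|,|Δy|)+1 lattice points, so counting each shared vertex once the boundary has gcd(28,27) + gcd(41,2) + gcd(58,39) + gcd(13,25) + gcd(2,39) = 1+1+1+1+1 = 5.
Pick's theorem gives I = A − B/2 + 1 = 3535/2 − 5/2 + 1 = 1766.

1766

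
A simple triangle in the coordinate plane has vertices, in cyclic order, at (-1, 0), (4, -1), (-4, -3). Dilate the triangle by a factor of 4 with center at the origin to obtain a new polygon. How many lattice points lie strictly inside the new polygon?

133

Using the shoelace formula, 2A = |((-1)·(-1) − 4·0) + (4·(-3) − (-4)·(-1)) + ((-4)·0 − (-1)·(-3))| = 18, so the area is 9.
Along each edge there are gcd(|Δx|,|Δy|)+1 lattice points, so counting each shared vertex once the boundary has gcd(5,1) + gcd(8,2) + gcd(3,3) = 1+2+3 = 6.
Scaling by 4 multiplies the area by 4² = 16 (so the new area is 144) and multiplies the boundary lattice-point count by 4, giving 24.
By Pick's theorem, the interior count of the dilated polygon is 144 − 24/2 + 1 = 133.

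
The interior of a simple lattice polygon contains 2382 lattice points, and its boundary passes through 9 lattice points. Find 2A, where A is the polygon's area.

4771

Pick's theorem states A = I + B/2 − 1, so A = 2382 + 9/2 − 1 = 4771/2.
Hence 2A = 4771.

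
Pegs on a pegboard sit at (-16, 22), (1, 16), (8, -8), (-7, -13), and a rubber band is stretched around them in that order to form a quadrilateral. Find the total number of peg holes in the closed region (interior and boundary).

473

By the shoelace formula, twice the signed area is |((-16)·16 − 1·22) + (1·(-8) − 8·16) + (8·(-13) − (-7)·(-8)) + ((-7)·22 − (-16)·(-13))| = 936, so the area is 468.
Summing gcd(|Δx|,|Δy|) over the edges gives the boundary count: gcd(17,6) + gcd(7,24) + gcd(15,5) + gcd(9,35) = 1+1+5+1 = 8.
Pick's theorem gives I = A − B/2 + 1 = 468 − 8/2 + 1 = 465, so the closed region contains I + B = 465 + 8 = 473 lattice points.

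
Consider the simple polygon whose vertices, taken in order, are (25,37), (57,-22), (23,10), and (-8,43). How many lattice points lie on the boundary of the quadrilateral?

7

Along each edge there are gcd(|Δx|,|Δy|)+1 lattice points, so counting each shared vertex once the boundary has gcd(32,59) + gcd(34,32) + gcd(31,33) + gcd(33,6) = 1+2+1+3 = 7.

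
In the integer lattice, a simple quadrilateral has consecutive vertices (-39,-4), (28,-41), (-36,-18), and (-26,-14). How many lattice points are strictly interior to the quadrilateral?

336

The shoelace formula gives twice the area as |((-39)·(-41) − 28·(-4)) + (28·(-18) − (-36)·(-41)) + ((-36)·(-14) − (-26)·(-18)) + ((-26)·(-4) − (-39)·(-14))| = 675, so the area is 675/2.
Along each edge there are gcd(|Δx|,|Δy|)+1 lattice points, so counting each shared vertex once the boundary has gcd(67,37) + gcd(64,23) + gcd(10,4) + gcd(13,10) = 1+1+2+1 = 5.
Pick's theorem gives I = A − B/2 + 1 = 675/2 − 5/2 + 1 = 336.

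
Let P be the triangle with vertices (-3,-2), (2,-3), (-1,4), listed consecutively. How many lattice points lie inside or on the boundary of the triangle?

Using the shoelace formula, 2A = |[(-3)·(-3) − 2·(-2)] + [2·4 − (-1)·(-3)] + [(-1)·(-2) − (-3)·4]| = 32, so the area is 16.
The number of boundary lattice points is Σ gcd(|Δx|,|Δy|) = gcd(5,1) + gcd(3,7) + gcd(2,6) = 1+1+2 = 4.
Pick's theorem gives I = A − B/2 + 1 = 16 − 4/2 + 1 = 15, so the closed region contains I + B = 15 + 4 = 19 lattice points.

19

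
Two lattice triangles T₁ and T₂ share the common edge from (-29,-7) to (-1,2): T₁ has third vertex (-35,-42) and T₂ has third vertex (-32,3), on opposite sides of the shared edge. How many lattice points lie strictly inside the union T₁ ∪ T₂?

The union is the simple quadrilateral with vertices (-29,-7), (-35,-42), (-1,2), (-32,3) in order.
The shoelace formula gives twice the area as |[(-29)·(-42) − (-35)·(-7)] + [(-35)·2 − (-1)·(-42)] + [(-1)·3 − (-32)·2] + [(-32)·(-7) − (-29)·3]| = 1233, so the area is 1233/2.
Along each edge there are gcd(|Δx|,|Δy|)+1 lattice points, so counting each shared vertex once the boundary has gcd(6,35) + gcd(34,44) + gcd(31,1) + gcd(3,10) = 1+2+1+1 = 5.
By Pick's theorem I = A − B/2 + 1 = 1233/2 − 5/2 + 1 = 615.

615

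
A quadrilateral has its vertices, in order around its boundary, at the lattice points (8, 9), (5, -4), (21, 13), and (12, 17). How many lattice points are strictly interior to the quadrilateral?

120

The shoelace formula gives twice the area as |[8·(-4) − 5·9] + [5·13 − 21·(-4)] + [21·17 − 12·13] + [12·9 − 8·17]| = 245, so the area is 122.5.
Summing gcd(|Δx|,|Δy|) over the edges gives the boundary count: gcd(3,13) + gcd(16,17) + gcd(9,4) + gcd(4,8) = 1+1+1+4 = 7.
By Pick's theorem A = I + B/2 − 1, so I = 122.5 − 7/2 + 1 = 120.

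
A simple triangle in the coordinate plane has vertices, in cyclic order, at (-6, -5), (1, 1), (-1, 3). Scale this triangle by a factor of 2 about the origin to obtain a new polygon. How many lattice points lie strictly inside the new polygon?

Using the shoelace formula, 2A = |((-6)·1 − 1·(-5)) + (1·3 − (-1)·1) + ((-1)·(-5) − (-6)·3)| = 26, so the area is 13.
The number of boundary lattice points is Σ gcd(|Δx|,|Δy|) = gcd(7,6) + gcd(2,2) + gcd(5,8) = 1+2+1 = 4.
Scaling by 2 multiplies the area by 2² = 4 (so the new area is 52) and multiplies the boundary lattice-point count by 2, giving 8.
By Pick's theorem, the interior count of the dilated polygon is 52 − 8/2 + 1 = 49.

49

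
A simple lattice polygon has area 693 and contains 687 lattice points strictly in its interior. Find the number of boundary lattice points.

Pick's theorem gives A = I + B/2 − 1, so B = 2(A − I + 1) = 2(693 − 687 + 1) = 14.

14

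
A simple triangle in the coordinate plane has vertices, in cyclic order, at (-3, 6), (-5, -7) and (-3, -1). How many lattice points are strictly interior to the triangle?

3

Using the shoelace formula, 2A = |((-3)·(-7) − (-5)·6) + ((-5)·(-1) − (-3)·(-7)) + ((-3)·6 − (-3)·(-1))| = 14, so the area is 7.
Summing gcd(|Δx|,|Δy|) over the edges gives the boundary count: gcd(2,13) + gcd(2,6) + gcd(0,7) = 1+2+7 = 10.
By Pick's theorem A = I + B/2 − 1, so I = 7 − 10/2 + 1 = 3.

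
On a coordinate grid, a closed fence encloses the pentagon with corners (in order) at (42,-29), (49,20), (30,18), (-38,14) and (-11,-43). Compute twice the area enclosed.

7560

The shoelace formula gives twice the area as |[42·20 − 49·(-29)] + [49·18 − 30·20] + [30·14 − (-38)·18] + [(-38)·(-43) − (-11)·14] + [(-11)·(-29) − 42·(-43)]| = 7560, so the area is 3780.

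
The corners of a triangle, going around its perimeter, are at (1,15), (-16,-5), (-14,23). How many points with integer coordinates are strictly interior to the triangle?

217

Using the shoelace formula, 2A = |(1·(-5) − (-16)·15) + ((-16)·23 − (-14)·(-5)) + ((-14)·15 − 1·23)| = 436, so the area is 218.
Along each edge there are gcd(|Δx|,|Δy|)+1 lattice points, so counting each shared vertex once the boundary has gcd(17,20) + gcd(2,28) + gcd(15,8) = 1+2+1 = 4.
Pick's theorem gives I = A − B/2 + 1 = 218 − 4/2 + 1 = 217.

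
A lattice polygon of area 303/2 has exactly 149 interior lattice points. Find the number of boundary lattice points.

7

Pick's theorem gives A = I + B/2 − 1, so B = 2(A − I + 1) = 2(303/2 − 149 + 1) = 7.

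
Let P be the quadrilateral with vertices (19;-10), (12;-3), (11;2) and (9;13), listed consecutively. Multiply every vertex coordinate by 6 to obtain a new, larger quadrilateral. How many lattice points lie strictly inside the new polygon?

By the shoelace formula, twice the signed area is |(19·(-3) − 12·(-10)) + (12·2 − 11·(-3)) + (11·13 − 9·2) + (9·(-10) − 19·13)| = 92, so the area is 46.
The number of boundary lattice points is Σ gcd(|Δx|,|Δy|) = gcd(7,7) + gcd(1,5) + gcd(2,11) + gcd(10,23) = 7+1+1+1 = 10.
Scaling by 6 multiplies the area by 6² = 36 (so the new area is 1656) and multiplies the boundary lattice-point count by 6, giving 60.
By Pick's theorem, the interior count of the dilated polygon is 1656 − 60/2 + 1 = 1627.

1627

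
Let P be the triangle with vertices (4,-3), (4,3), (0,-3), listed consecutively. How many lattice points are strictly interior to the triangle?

7

By the shoelace formula, twice the signed area is |(4·3 − 4·(-3)) + (4·(-3) − 0·3) + (0·(-3) − 4·(-3))| = 24, so the area is 12.
The number of boundary lattice points is Σ gcd(|Δx|,|Δy|) = gcd(0,6) + gcd(4,6) + gcd(4,0) = 6+2+4 = 12.
By Pick's theorem A = I + B/2 − 1, so I = 12 − 12/2 + 1 = 7.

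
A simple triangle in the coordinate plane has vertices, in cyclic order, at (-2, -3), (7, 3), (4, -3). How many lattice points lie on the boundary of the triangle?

Along each edge there are gcd(|Δx|,|Δy|)+1 lattice points, so counting each shared vertex once the boundary has gcd(9,6) + gcd(3,6) + gcd(6,0) = 3+3+6 = 12.

12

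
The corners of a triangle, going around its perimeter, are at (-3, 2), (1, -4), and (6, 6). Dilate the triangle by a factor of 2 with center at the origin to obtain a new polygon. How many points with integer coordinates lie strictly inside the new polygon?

By the shoelace formula, twice the signed area is |((-3)·(-4) − 1·2) + (1·6 − 6·(-4)) + (6·2 − (-3)·6)| = 70, so the area is 35.
Summing gcd(|Δx|,|Δy|) over the edges gives the boundary count: gcd(4,6) + gcd(5,10) + gcd(9,4) = 2+5+1 = 8.
Scaling by 2 multiplies the area by 2² = 4 (so the new area is 140) and multiplies the boundary lattice-point count by 2, giving 16.
By Pick's theorem, the interior count of the dilated polygon is 140 − 16/2 + 1 = 133.

133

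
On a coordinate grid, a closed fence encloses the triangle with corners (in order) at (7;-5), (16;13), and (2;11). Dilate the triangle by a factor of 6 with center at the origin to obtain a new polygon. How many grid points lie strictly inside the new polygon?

Using the shoelace formula, 2A = |(7·13 − 16·(-5)) + (16·11 − 2·13) + (2·(-5) − 7·11)| = 234, so the area is 117.
Summing gcd(|Δx|,|Δy|) over the edges gives the boundary count: gcd(9,18) + gcd(14,2) + gcd(5,16) = 9+2+1 = 12.
Scaling by 6 multiplies the area by 6² = 36 (so the new area is 4212) and multiplies the boundary lattice-point count by 6, giving 72.
By Pick's theorem, the interior count of the dilated polygon is 4212 − 72/2 + 1 = 4177.

4177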